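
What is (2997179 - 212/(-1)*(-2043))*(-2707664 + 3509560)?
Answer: 2056111863448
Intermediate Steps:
(2997179 - 212/(-1)*(-2043))*(-2707664 + 3509560) = (2997179 - 212*(-1)*(-2043))*801896 = (2997179 + 212*(-2043))*801896 = (2997179 - 433116)*801896 = 2564063*801896 = 2056111863448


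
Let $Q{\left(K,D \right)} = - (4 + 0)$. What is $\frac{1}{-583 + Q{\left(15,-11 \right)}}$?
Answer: $- \frac{1}{587} \approx -0.0017036$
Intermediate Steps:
$Q{\left(K,D \right)} = -4$ ($Q{\left(K,D \right)} = \left(-1\right) 4 = -4$)
$\frac{1}{-583 + Q{\left(15,-11 \right)}} = \frac{1}{-583 - 4} = \frac{1}{-587} = - \frac{1}{587}$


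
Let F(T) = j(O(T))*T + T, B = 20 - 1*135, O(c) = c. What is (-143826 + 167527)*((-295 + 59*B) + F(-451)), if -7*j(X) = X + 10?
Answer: -851908744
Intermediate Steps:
j(X) = -10/7 - X/7 (j(X) = -(X + 10)/7 = -(10 + X)/7 = -10/7 - X/7)
B = -115 (B = 20 - 135 = -115)
F(T) = T + T*(-10/7 - T/7) (F(T) = (-10/7 - T/7)*T + T = T*(-10/7 - T/7) + T = T + T*(-10/7 - T/7))
(-143826 + 167527)*((-295 + 59*B) + F(-451)) = (-143826 + 167527)*((-295 + 59*(-115)) - ⅐*(-451)*(3 - 451)) = 23701*((-295 - 6785) - ⅐*(-451)*(-448)) = 23701*(-7080 - 28864) = 23701*(-35944) = -851908744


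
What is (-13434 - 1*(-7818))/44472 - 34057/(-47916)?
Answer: 51895277/88788348 ≈ 0.58448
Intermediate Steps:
(-13434 - 1*(-7818))/44472 - 34057/(-47916) = (-13434 + 7818)*(1/44472) - 34057*(-1/47916) = -5616*1/44472 + 34057/47916 = -234/1853 + 34057/47916 = 51895277/88788348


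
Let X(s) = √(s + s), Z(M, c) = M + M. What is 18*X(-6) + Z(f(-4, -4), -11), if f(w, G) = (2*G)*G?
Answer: 64 + 36*I*√3 ≈ 64.0 + 62.354*I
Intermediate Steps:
f(w, G) = 2*G²
Z(M, c) = 2*M
X(s) = √2*√s (X(s) = √(2*s) = √2*√s)
18*X(-6) + Z(f(-4, -4), -11) = 18*(√2*√(-6)) + 2*(2*(-4)²) = 18*(√2*(I*√6)) + 2*(2*16) = 18*(2*I*√3) + 2*32 = 36*I*√3 + 64 = 64 + 36*I*√3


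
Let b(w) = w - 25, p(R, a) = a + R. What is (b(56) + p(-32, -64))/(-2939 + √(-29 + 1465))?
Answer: 38207/1727257 + 26*√359/1727257 ≈ 0.022405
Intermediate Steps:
p(R, a) = R + a
b(w) = -25 + w
(b(56) + p(-32, -64))/(-2939 + √(-29 + 1465)) = ((-25 + 56) + (-32 - 64))/(-2939 + √(-29 + 1465)) = (31 - 96)/(-2939 + √1436) = -65/(-2939 + 2*√359)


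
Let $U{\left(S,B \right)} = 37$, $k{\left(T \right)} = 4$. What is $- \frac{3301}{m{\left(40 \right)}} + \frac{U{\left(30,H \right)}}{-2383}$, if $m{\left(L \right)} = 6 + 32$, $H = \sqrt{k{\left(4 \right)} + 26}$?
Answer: $- \frac{7867689}{90554} \approx -86.884$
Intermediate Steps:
$H = \sqrt{30}$ ($H = \sqrt{4 + 26} = \sqrt{30} \approx 5.4772$)
$m{\left(L \right)} = 38$
$- \frac{3301}{m{\left(40 \right)}} + \frac{U{\left(30,H \right)}}{-2383} = - \frac{3301}{38} + \frac{37}{-2383} = \left(-3301\right) \frac{1}{38} + 37 \left(- \frac{1}{2383}\right) = - \frac{3301}{38} - \frac{37}{2383} = - \frac{7867689}{90554}$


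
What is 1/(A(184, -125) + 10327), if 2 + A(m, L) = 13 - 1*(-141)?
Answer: 1/10479 ≈ 9.5429e-5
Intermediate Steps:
A(m, L) = 152 (A(m, L) = -2 + (13 - 1*(-141)) = -2 + (13 + 141) = -2 + 154 = 152)
1/(A(184, -125) + 10327) = 1/(152 + 10327) = 1/10479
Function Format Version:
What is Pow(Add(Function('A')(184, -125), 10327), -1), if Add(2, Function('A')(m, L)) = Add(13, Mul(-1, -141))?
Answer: Rational(1, 10479) ≈ 9.5429e-5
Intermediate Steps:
Function('A')(m, L) = 152 (Function('A')(m, L) = Add(-2, Add(13, Mul(-1, -141))) = Add(-2, Add(13, 141)) = Add(-2, 154) = 152)
Pow(Add(Function('A')(184, -125), 10327), -1) = Pow(Add(152, 10327), -1) = Pow(10479, -1) = Rational(1, 10479)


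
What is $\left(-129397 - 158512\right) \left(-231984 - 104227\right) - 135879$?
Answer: $96798036920$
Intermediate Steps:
$\left(-129397 - 158512\right) \left(-231984 - 104227\right) - 135879 = \left(-287909\right) \left(-336211\right) - 135879 = 96798172799 - 135879 = 96798036920$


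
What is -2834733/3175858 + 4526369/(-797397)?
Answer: -16635512789603/2532419641626 ≈ -6.5690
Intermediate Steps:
-2834733/3175858 + 4526369/(-797397) = -2834733*1/3175858 + 4526369*(-1/797397) = -2834733/3175858 - 4526369/797397 = -16635512789603/2532419641626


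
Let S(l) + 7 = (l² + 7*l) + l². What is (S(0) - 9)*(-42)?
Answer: 672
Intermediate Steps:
S(l) = -7 + 2*l² + 7*l (S(l) = -7 + ((l² + 7*l) + l²) = -7 + (2*l² + 7*l) = -7 + 2*l² + 7*l)
(S(0) - 9)*(-42) = ((-7 + 2*0² + 7*0) - 9)*(-42) = ((-7 + 2*0 + 0) - 9)*(-42) = ((-7 + 0 + 0) - 9)*(-42) = (-7 - 9)*(-42) = -16*(-42) = 672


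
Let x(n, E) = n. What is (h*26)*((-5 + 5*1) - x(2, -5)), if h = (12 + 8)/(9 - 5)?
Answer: -260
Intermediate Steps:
h = 5 (h = 20/4 = 20*(1/4) = 5)
(h*26)*((-5 + 5*1) - x(2, -5)) = (5*26)*((-5 + 5*1) - 1*2) = 130*((-5 + 5) - 2) = 130*(0 - 2) = 130*(-2) = -260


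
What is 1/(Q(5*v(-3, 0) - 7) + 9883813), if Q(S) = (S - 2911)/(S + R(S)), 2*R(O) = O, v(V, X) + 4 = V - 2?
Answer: 78/770940377 ≈ 1.0118e-7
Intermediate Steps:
v(V, X) = -6 + V (v(V, X) = -4 + (V - 2) = -4 + (-2 + V) = -6 + V)
R(O) = O/2
Q(S) = 2*(-2911 + S)/(3*S) (Q(S) = (S - 2911)/(S + S/2) = (-2911 + S)/((3*S/2)) = (-2911 + S)*(2/(3*S)) = 2*(-2911 + S)/(3*S))
1/(Q(5*v(-3, 0) - 7) + 9883813) = 1/(2*(-2911 + (5*(-6 - 3) - 7))/(3*(5*(-6 - 3) - 7)) + 9883813) = 1/(2*(-2911 + (5*(-9) - 7))/(3*(5*(-9) - 7)) + 9883813) = 1/(2*(-2911 + (-45 - 7))/(3*(-45 - 7)) + 9883813) = 1/((2/3)*(-2911 - 52)/(-52) + 9883813) = 1/((2/3)*(-1/52)*(-2963) + 9883813) = 1/(2963/78 + 9883813) = 1/(770940377/78) = 78/770940377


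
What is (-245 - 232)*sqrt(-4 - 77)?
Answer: -4293*I ≈ -4293.0*I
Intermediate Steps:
(-245 - 232)*sqrt(-4 - 77) = -4293*I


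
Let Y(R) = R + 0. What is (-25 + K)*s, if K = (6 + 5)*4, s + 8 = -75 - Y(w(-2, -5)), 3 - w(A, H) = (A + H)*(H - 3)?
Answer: -570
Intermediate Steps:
w(A, H) = 3 - (-3 + H)*(A + H) (w(A, H) = 3 - (A + H)*(H - 3) = 3 - (A + H)*(-3 + H) = 3 - (-3 + H)*(A + H))
Y(R) = R
s = -30 (s = -8 + (-75 - (3 - 1*(-5)**2 + 3*(-2) + 3*(-5) - 1*(-2)*(-5))) = -8 + (-75 - (3 - 1*25 - 6 - 15 - 10)) = -8 + (-75 - (3 - 25 - 6 - 15 - 10)) = -8 + (-75 - 1*(-53)) = -8 + (-75 + 53) = -8 - 22 = -30)
K = 44 (K = 11*4 = 44)
(-25 + K)*s = (-25 + 44)*(-30) = 19*(-30) = -570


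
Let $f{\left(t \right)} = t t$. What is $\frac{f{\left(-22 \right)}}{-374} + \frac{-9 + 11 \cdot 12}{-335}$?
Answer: $- \frac{9461}{5695} \approx -1.6613$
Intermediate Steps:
$f{\left(t \right)} = t^{2}$
$\frac{f{\left(-22 \right)}}{-374} + \frac{-9 + 11 \cdot 12}{-335} = \frac{\left(-22\right)^{2}}{-374} + \frac{-9 + 11 \cdot 12}{-335} = 484 \left(- \frac{1}{374}\right) + \left(-9 + 132\right) \left(- \frac{1}{335}\right) = - \frac{22}{17} + 123 \left(- \frac{1}{335}\right) = - \frac{22}{17} - \frac{123}{335} = - \frac{9461}{5695}$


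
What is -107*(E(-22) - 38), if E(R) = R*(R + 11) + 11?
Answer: -23005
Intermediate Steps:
E(R) = 11 + R*(11 + R) (E(R) = R*(11 + R) + 11 = 11 + R*(11 + R))
-107*(E(-22) - 38) = -107*((11 + (-22)**2 + 11*(-22)) - 38) = -107*((11 + 484 - 242) - 38) = -107*(253 - 38) = -107*215 = -23005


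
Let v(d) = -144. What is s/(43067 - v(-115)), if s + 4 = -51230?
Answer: -51234/43211 ≈ -1.1857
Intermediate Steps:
s = -51234 (s = -4 - 51230 = -51234)
s/(43067 - v(-115)) = -51234/(43067 - 1*(-144)) = -51234/(43067 + 144) = -51234/43211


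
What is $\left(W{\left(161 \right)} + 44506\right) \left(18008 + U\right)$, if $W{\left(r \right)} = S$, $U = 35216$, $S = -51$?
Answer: $2366072920$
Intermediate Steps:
$W{\left(r \right)} = -51$
$\left(W{\left(161 \right)} + 44506\right) \left(18008 + U\right) = \left(-51 + 44506\right) \left(18008 + 35216\right) = 44455 \cdot 53224 = 2366072920$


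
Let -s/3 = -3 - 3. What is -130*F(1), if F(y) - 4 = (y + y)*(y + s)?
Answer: -5460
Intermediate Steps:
s = 18 (s = -3*(-3 - 3) = -3*(-6) = 18)
F(y) = 4 + 2*y*(18 + y) (F(y) = 4 + (y + y)*(y + 18) = 4 + (2*y)*(18 + y) = 4 + 2*y*(18 + y))
-130*F(1) = -130*(4 + 2*1² + 36*1) = -130*(4 + 2*1 + 36) = -130*(4 + 2 + 36) = -130*42 = -5460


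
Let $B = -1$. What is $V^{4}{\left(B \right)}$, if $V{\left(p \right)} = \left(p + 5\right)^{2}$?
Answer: $65536$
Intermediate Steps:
$V{\left(p \right)} = \left(5 + p\right)^{2}$
$V^{4}{\left(B \right)} = \left(\left(5 - 1\right)^{2}\right)^{4} = \left(4^{2}\right)^{4} = 16^{4} = 65536$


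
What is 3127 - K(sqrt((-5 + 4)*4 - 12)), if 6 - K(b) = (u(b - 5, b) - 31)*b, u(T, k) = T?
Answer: 3105 - 144*I ≈ 3105.0 - 144.0*I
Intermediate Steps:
K(b) = 6 - b*(-36 + b) (K(b) = 6 - ((b - 5) - 31)*b = 6 - ((-5 + b) - 31)*b = 6 - (-36 + b)*b = 6 - b*(-36 + b))
3127 - K(sqrt((-5 + 4)*4 - 12)) = 3127 - (6 - (sqrt((-5 + 4)*4 - 12))**2 + 36*sqrt((-5 + 4)*4 - 12)) = 3127 - (6 - (sqrt(-1*4 - 12))**2 + 36*sqrt(-1*4 - 12)) = 3127 - (6 - (sqrt(-4 - 12))**2 + 36*sqrt(-4 - 12)) = 3127 - (6 - (sqrt(-16))**2 + 36*sqrt(-16)) = 3127 - (6 - (4*I)**2 + 36*(4*I)) = 3127 - (6 - 1*(-16) + 144*I) = 3127 - (6 + 16 + 144*I) = 3127 - (22 + 144*I) = 3127 + (-22 - 144*I) = 3105 - 144*I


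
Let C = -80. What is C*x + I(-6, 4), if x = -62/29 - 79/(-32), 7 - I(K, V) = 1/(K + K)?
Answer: -6745/348 ≈ -19.382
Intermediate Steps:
I(K, V) = 7 - 1/(2*K) (I(K, V) = 7 - 1/(K + K) = 7 - 1/(2*K))
x = 307/928 (x = -62*1/29 - 79*(-1/32) = -62/29 + 79/32 = 307/928 ≈ 0.33082)
C*x + I(-6, 4) = -80*307/928 + (7 - ½/(-6)) = -1535/58 + (7 - ½*(-⅙)) = -1535/58 + (7 + 1/12) = -1535/58 + 85/12 = -6745/348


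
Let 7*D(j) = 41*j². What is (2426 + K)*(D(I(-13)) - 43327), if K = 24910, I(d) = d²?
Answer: 23719775232/7 ≈ 3.3885e+9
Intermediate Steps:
D(j) = 41*j²/7 (D(j) = (41*j²)/7 = 41*j²/7)
(2426 + K)*(D(I(-13)) - 43327) = (2426 + 24910)*(41*((-13)²)²/7 - 43327) = 27336*((41/7)*169² - 43327) = 27336*((41/7)*28561 - 43327) = 27336*(1171001/7 - 43327) = 27336*(867712/7) = 23719775232/7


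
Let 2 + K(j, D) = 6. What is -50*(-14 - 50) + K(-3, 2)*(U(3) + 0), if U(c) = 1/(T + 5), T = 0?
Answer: 16004/5 ≈ 3200.8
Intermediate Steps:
K(j, D) = 4 (K(j, D) = -2 + 6 = 4)
U(c) = 1/5 (U(c) = 1/(0 + 5) = 1/5)
-50*(-14 - 50) + K(-3, 2)*(U(3) + 0) = -50*(-14 - 50) + 4*(1/5 + 0) = -50*(-64) + 4*(1/5) = 3200 + 4/5 = 16004/5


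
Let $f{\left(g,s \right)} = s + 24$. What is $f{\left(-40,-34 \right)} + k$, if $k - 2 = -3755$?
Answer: $-3763$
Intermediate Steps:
$f{\left(g,s \right)} = 24 + s$
$k = -3753$ ($k = 2 - 3755 = -3753$)
$f{\left(-40,-34 \right)} + k = \left(24 - 34\right) - 3753 = -10 - 3753 = -3763$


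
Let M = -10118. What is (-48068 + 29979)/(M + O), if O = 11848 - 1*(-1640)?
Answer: -18089/3370 ≈ -5.3677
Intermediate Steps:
O = 13488 (O = 11848 + 1640 = 13488)
(-48068 + 29979)/(M + O) = (-48068 + 29979)/(-10118 + 13488) = -18089/3370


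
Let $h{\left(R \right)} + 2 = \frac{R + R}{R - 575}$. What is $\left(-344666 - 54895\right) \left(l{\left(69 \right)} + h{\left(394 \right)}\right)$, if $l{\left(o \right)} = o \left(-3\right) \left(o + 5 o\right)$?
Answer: $\frac{6198185217768}{181} \approx 3.4244 \cdot 10^{10}$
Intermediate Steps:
$h{\left(R \right)} = -2 + \frac{2 R}{-575 + R}$ ($h{\left(R \right)} = -2 + \frac{R + R}{R - 575} = -2 + \frac{2 R}{-575 + R}$)
$l{\left(o \right)} = - 18 o^{2}$ ($l{\left(o \right)} = - 3 o 6 o = - 18 o^{2}$)
$\left(-344666 - 54895\right) \left(l{\left(69 \right)} + h{\left(394 \right)}\right) = \left(-344666 - 54895\right) \left(- 18 \cdot 69^{2} + \frac{1150}{-575 + 394}\right) = - 399561 \left(\left(-18\right) 4761 + \frac{1150}{-181}\right) = - 399561 \left(-85698 + 1150 \left(- \frac{1}{181}\right)\right) = - 399561 \left(-85698 - \frac{1150}{181}\right) = \left(-399561\right) \left(- \frac{15512488}{181}\right) = \frac{6198185217768}{181}$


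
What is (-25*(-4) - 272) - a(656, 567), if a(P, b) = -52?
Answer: -120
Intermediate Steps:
(-25*(-4) - 272) - a(656, 567) = (-25*(-4) - 272) - 1*(-52) = (100 - 272) + 52 = -172 + 52 = -120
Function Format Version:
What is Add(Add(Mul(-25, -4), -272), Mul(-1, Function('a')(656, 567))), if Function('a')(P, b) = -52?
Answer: -120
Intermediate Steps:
Add(Add(Mul(-25, -4), -272), Mul(-1, Function('a')(656, 567))) = Add(Add(Mul(-25, -4), -272), Mul(-1, -52)) = Add(Add(100, -272), 52) = Add(-172, 52) = -120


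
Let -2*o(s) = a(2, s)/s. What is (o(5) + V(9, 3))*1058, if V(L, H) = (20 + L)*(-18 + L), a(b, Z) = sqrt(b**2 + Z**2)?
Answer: -276138 - 529*sqrt(29)/5 ≈ -2.7671e+5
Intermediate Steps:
a(b, Z) = sqrt(Z**2 + b**2)
V(L, H) = (-18 + L)*(20 + L)
o(s) = -sqrt(4 + s**2)/(2*s) (o(s) = -sqrt(s**2 + 2**2)/(2*s) = -sqrt(s**2 + 4)/(2*s) = -sqrt(4 + s**2)/(2*s))
(o(5) + V(9, 3))*1058 = (-1/2*sqrt(4 + 5**2)/5 + (-360 + 9**2 + 2*9))*1058 = (-1/2*1/5*sqrt(4 + 25) + (-360 + 81 + 18))*1058 = (-1/2*1/5*sqrt(29) - 261)*1058 = (-sqrt(29)/10 - 261)*1058 = (-261 - sqrt(29)/10)*1058 = -276138 - 529*sqrt(29)/5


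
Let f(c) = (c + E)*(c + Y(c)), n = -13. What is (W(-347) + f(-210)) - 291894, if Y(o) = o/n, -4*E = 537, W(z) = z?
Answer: -2931623/13 ≈ -2.2551e+5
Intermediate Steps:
E = -537/4 (E = -¼*537 = -537/4 ≈ -134.25)
Y(o) = -o/13 (Y(o) = o/(-13) = o*(-1/13) = -o/13)
f(c) = 12*c*(-537/4 + c)/13 (f(c) = (c - 537/4)*(c - c/13) = (-537/4 + c)*(12*c/13) = 12*c*(-537/4 + c)/13)
(W(-347) + f(-210)) - 291894 = (-347 + (3/13)*(-210)*(-537 + 4*(-210))) - 291894 = (-347 + (3/13)*(-210)*(-537 - 840)) - 291894 = (-347 + (3/13)*(-210)*(-1377)) - 291894 = (-347 + 867510/13) - 291894 = 862999/13 - 291894 = -2931623/13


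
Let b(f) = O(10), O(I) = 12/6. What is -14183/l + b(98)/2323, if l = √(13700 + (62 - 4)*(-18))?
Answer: 2/2323 - 14183*√791/3164 ≈ -126.07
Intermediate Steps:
O(I) = 2 (O(I) = 12*(⅙) = 2)
b(f) = 2
l = 4*√791 (l = √(13700 + 58*(-18)) = √(13700 - 1044) = √12656 = 4*√791 ≈ 112.50)
-14183/l + b(98)/2323 = -14183*√791/3164 + 2/2323 = 2/2323 - 14183*√791/3164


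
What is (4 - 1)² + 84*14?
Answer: 1185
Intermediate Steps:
(4 - 1)² + 84*14 = 3² + 1176 = 9 + 1176 = 1185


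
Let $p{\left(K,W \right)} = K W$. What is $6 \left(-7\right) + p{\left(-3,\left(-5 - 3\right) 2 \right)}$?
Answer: $6$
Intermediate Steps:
$6 \left(-7\right) + p{\left(-3,\left(-5 - 3\right) 2 \right)} = 6 \left(-7\right) - 3 \left(-5 - 3\right) 2 = -42 - 3 \left(\left(-8\right) 2\right) = -42 - -48 = -42 + 48 = 6$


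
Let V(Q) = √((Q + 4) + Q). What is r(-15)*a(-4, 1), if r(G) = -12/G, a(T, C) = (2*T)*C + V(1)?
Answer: -32/5 + 4*√6/5 ≈ -4.4404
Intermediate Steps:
V(Q) = √(4 + 2*Q) (V(Q) = √((4 + Q) + Q) = √(4 + 2*Q))
a(T, C) = √6 + 2*C*T (a(T, C) = (2*T)*C + √(4 + 2*1) = 2*C*T + √(4 + 2) = 2*C*T + √6 = √6 + 2*C*T)
r(-15)*a(-4, 1) = (-12/(-15))*(√6 + 2*1*(-4)) = (-12*(-1/15))*(√6 - 8) = 4*(-8 + √6)/5 = -32/5 + 4*√6/5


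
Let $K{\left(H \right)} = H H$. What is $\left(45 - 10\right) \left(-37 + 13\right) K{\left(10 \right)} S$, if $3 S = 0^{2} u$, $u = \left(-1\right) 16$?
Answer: $0$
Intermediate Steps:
$K{\left(H \right)} = H^{2}$
$u = -16$
$S = 0$ ($S = \frac{0^{2} \left(-16\right)}{3} = \frac{0 \left(-16\right)}{3} = \frac{1}{3} \cdot 0 = 0$)
$\left(45 - 10\right) \left(-37 + 13\right) K{\left(10 \right)} S = \left(45 - 10\right) \left(-37 + 13\right) 10^{2} \cdot 0 = 35 \left(-24\right) 100 \cdot 0 = \left(-840\right) 100 \cdot 0 = \left(-84000\right) 0 = 0$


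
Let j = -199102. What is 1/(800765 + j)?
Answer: 1/601663 ≈ 1.6621e-6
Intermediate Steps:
1/(800765 + j) = 1/(800765 - 199102) = 1/601663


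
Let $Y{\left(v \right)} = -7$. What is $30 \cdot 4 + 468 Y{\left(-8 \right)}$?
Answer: $-3156$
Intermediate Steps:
$30 \cdot 4 + 468 Y{\left(-8 \right)} = 30 \cdot 4 + 468 \left(-7\right) = 120 - 3276 = -3156$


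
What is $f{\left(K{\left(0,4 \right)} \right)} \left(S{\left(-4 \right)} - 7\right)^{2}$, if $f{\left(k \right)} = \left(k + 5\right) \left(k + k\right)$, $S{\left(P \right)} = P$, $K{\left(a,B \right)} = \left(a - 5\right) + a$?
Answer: $0$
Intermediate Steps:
$K{\left(a,B \right)} = -5 + 2 a$ ($K{\left(a,B \right)} = \left(-5 + a\right) + a = -5 + 2 a$)
$f{\left(k \right)} = 2 k \left(5 + k\right)$ ($f{\left(k \right)} = \left(5 + k\right) 2 k = 2 k \left(5 + k\right)$)
$f{\left(K{\left(0,4 \right)} \right)} \left(S{\left(-4 \right)} - 7\right)^{2} = 2 \left(-5 + 2 \cdot 0\right) \left(5 + \left(-5 + 2 \cdot 0\right)\right) \left(-4 - 7\right)^{2} = 2 \left(-5 + 0\right) \left(5 + \left(-5 + 0\right)\right) \left(-11\right)^{2} = 2 \left(-5\right) \left(5 - 5\right) 121 = 2 \left(-5\right) 0 \cdot 121 = 0 \cdot 121 = 0$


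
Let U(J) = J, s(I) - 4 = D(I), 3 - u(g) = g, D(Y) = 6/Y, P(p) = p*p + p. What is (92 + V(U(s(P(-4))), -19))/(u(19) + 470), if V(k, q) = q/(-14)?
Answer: 1307/6356 ≈ 0.20563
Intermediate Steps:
P(p) = p + p**2 (P(p) = p**2 + p = p + p**2)
u(g) = 3 - g
s(I) = 4 + 6/I
V(k, q) = -q/14 (V(k, q) = q*(-1/14) = -q/14)
(92 + V(U(s(P(-4))), -19))/(u(19) + 470) = (92 - 1/14*(-19))/((3 - 1*19) + 470) = (92 + 19/14)/((3 - 19) + 470) = 1307/(14*(-16 + 470)) = (1307/14)/454 = (1307/14)*(1/454) = 1307/6356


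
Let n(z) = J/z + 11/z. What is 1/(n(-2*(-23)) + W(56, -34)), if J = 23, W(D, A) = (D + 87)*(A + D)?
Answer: 23/72375 ≈ 0.00031779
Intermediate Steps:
W(D, A) = (87 + D)*(A + D)
n(z) = 34/z (n(z) = 23/z + 11/z = 34/z)
1/(n(-2*(-23)) + W(56, -34)) = 1/(34/((-2*(-23))) + (56² + 87*(-34) + 87*56 - 34*56)) = 1/(34/46 + (3136 - 2958 + 4872 - 1904)) = 1/(34*(1/46) + 3146) = 1/(17/23 + 3146) = 1/(72375/23) = 23/72375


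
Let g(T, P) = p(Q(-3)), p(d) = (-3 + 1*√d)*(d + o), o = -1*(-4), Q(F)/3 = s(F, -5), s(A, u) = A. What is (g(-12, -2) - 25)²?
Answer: -125 + 300*I ≈ -125.0 + 300.0*I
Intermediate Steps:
Q(F) = 3*F
o = 4
p(d) = (-3 + √d)*(4 + d) (p(d) = (-3 + 1*√d)*(d + 4) = (-3 + √d)*(4 + d))
g(T, P) = 15 - 15*I (g(T, P) = -12 + (3*(-3))^(3/2) - 9*(-3) + 4*√(3*(-3)) = -12 + (-9)^(3/2) - 3*(-9) + 4*√(-9) = -12 - 27*I + 27 + 4*(3*I) = -12 - 27*I + 27 + 12*I = 15 - 15*I)
(g(-12, -2) - 25)² = ((15 - 15*I) - 25)² = (-10 - 15*I)²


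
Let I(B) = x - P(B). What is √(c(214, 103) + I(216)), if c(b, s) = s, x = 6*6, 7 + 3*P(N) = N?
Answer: 4*√39/3 ≈ 8.3267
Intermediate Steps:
P(N) = -7/3 + N/3
x = 36
I(B) = 115/3 - B/3 (I(B) = 36 - (-7/3 + B/3) = 36 + (7/3 - B/3) = 115/3 - B/3)
√(c(214, 103) + I(216)) = √(103 + (115/3 - ⅓*216)) = √(103 + (115/3 - 72)) = √(103 - 101/3) = √(208/3) = 4*√39/3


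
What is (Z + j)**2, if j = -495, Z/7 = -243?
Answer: 4822416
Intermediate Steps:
Z = -1701 (Z = 7*(-243) = -1701)
(Z + j)**2 = (-1701 - 495)**2 = (-2196)**2 = 4822416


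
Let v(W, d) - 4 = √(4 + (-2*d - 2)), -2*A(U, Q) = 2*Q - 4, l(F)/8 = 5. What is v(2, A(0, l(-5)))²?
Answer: (4 + √78)² ≈ 164.65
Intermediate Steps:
l(F) = 40 (l(F) = 8*5 = 40)
A(U, Q) = 2 - Q (A(U, Q) = -(2*Q - 4)/2 = -(-4 + 2*Q)/2 = 2 - Q)
v(W, d) = 4 + √(2 - 2*d) (v(W, d) = 4 + √(4 + (-2*d - 2)) = 4 + √(4 + (-2 - 2*d)) = 4 + √(2 - 2*d))
v(2, A(0, l(-5)))² = (4 + √(2 - 2*(2 - 1*40)))² = (4 + √(2 - 2*(2 - 40)))² = (4 + √(2 - 2*(-38)))² = (4 + √(2 + 76))² = (4 + √78)²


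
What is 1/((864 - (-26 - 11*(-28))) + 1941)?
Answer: 1/2523 ≈ 0.00039635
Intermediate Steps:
1/((864 - (-26 - 11*(-28))) + 1941) = 1/((864 - (-26 + 308)) + 1941) = 1/((864 - 1*282) + 1941) = 1/((864 - 282) + 1941) = 1/(582 + 1941) = 1/2523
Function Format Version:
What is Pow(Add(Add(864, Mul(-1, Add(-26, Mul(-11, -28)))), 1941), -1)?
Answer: Rational(1, 2523) ≈ 0.00039635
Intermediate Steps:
Pow(Add(Add(864, Mul(-1, Add(-26, Mul(-11, -28)))), 1941), -1) = Pow(Add(Add(864, Mul(-1, Add(-26, 308))), 1941), -1) = Pow(Add(Add(864, Mul(-1, 282)), 1941), -1) = Pow(Add(Add(864, -282), 1941), -1) = Pow(Add(582, 1941), -1) = Pow(2523, -1) = Rational(1, 2523)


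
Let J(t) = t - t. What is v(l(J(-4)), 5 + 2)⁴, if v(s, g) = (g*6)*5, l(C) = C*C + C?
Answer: 1944810000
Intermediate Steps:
J(t) = 0
l(C) = C + C² (l(C) = C² + C = C + C²)
v(s, g) = 30*g (v(s, g) = (6*g)*5 = 30*g)
v(l(J(-4)), 5 + 2)⁴ = (30*(5 + 2))⁴ = (30*7)⁴ = 210⁴ = 1944810000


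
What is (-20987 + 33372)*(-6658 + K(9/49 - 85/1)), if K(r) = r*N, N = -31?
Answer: -2444873310/49 ≈ -4.9895e+7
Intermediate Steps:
K(r) = -31*r (K(r) = r*(-31) = -31*r)
(-20987 + 33372)*(-6658 + K(9/49 - 85/1)) = (-20987 + 33372)*(-6658 - 31*(9/49 - 85/1)) = 12385*(-6658 - 31*(9*(1/49) - 85*1)) = 12385*(-6658 - 31*(9/49 - 85)) = 12385*(-6658 - 31*(-4156/49)) = 12385*(-6658 + 128836/49) = 12385*(-197406/49) = -2444873310/49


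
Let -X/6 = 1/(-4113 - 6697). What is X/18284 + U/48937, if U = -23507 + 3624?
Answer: -280705389407/690885714820 ≈ -0.40630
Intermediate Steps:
X = 3/5405 (X = -6/(-4113 - 6697) = -6/(-10810) = -6*(-1/10810) = 3/5405 ≈ 0.00055504)
U = -19883
X/18284 + U/48937 = (3/5405)/18284 - 19883/48937 = (3/5405)*(1/18284) - 19883*1/48937 = 3/98825020 - 19883/48937 = -280705389407/690885714820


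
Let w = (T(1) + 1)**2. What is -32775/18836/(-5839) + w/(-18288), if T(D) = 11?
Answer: -105820979/13967892308 ≈ -0.0075760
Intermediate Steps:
w = 144 (w = (11 + 1)**2 = 12**2 = 144)
-32775/18836/(-5839) + w/(-18288) = -32775/18836/(-5839) + 144/(-18288) = -32775*1/18836*(-1/5839) + 144*(-1/18288) = -32775/18836*(-1/5839) - 1/127 = 32775/109983404 - 1/127 = -105820979/13967892308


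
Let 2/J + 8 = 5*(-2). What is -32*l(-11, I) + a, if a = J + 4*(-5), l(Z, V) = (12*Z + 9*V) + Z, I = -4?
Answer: 51371/9 ≈ 5707.9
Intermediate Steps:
J = -1/9 (J = 2/(-8 + 5*(-2)) = 2/(-8 - 10) = 2/(-18) = 2*(-1/18) = -1/9 ≈ -0.11111)
l(Z, V) = 9*V + 13*Z (l(Z, V) = (9*V + 12*Z) + Z = 9*V + 13*Z)
a = -181/9 (a = -1/9 + 4*(-5) = -1/9 - 20 = -181/9 ≈ -20.111)
-32*l(-11, I) + a = -32*(9*(-4) + 13*(-11)) - 181/9 = -32*(-36 - 143) - 181/9 = -32*(-179) - 181/9 = 5728 - 181/9 = 51371/9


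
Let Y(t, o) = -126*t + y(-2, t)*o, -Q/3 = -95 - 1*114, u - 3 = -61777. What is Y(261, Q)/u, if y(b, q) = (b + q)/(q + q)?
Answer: 5668033/10748676 ≈ 0.52732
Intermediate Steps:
u = -61774 (u = 3 - 61777 = -61774)
y(b, q) = (b + q)/(2*q) (y(b, q) = (b + q)/((2*q)) = (b + q)*(1/(2*q)) = (b + q)/(2*q))
Q = 627 (Q = -3*(-95 - 1*114) = -3*(-95 - 114) = -3*(-209) = 627)
Y(t, o) = -126*t + o*(-2 + t)/(2*t) (Y(t, o) = -126*t + ((-2 + t)/(2*t))*o = -126*t + o*(-2 + t)/(2*t))
Y(261, Q)/u = ((½)*627 - 126*261 - 1*627/261)/(-61774) = (627/2 - 32886 - 1*627*1/261)*(-1/61774) = (627/2 - 32886 - 209/87)*(-1/61774) = -5668033/174*(-1/61774) = 5668033/10748676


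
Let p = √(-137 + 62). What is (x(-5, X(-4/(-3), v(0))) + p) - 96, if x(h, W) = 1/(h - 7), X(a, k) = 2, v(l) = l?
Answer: -1153/12 + 5*I*√3 ≈ -96.083 + 8.6602*I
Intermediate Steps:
x(h, W) = 1/(-7 + h)
p = 5*I*√3 (p = √(-75) = 5*I*√3 ≈ 8.6602*I)
(x(-5, X(-4/(-3), v(0))) + p) - 96 = (1/(-7 - 5) + 5*I*√3) - 96 = (1/(-12) + 5*I*√3) - 96 = (-1/12 + 5*I*√3) - 96 = -1153/12 + 5*I*√3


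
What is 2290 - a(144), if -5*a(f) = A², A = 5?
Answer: 2295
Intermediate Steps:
a(f) = -5 (a(f) = -⅕*5² = -⅕*25 = -5)
2290 - a(144) = 2290 - 1*(-5) = 2290 + 5 = 2295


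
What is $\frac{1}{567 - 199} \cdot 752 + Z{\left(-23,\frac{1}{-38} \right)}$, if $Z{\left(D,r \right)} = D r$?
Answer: $\frac{2315}{874} \approx 2.6487$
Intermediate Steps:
$\frac{1}{567 - 199} \cdot 752 + Z{\left(-23,\frac{1}{-38} \right)} = \frac{1}{567 - 199} \cdot 752 - \frac{23}{-38} = \frac{1}{368} \cdot 752 - - \frac{23}{38} = \frac{1}{368} \cdot 752 + \frac{23}{38} = \frac{47}{23} + \frac{23}{38} = \frac{2315}{874}$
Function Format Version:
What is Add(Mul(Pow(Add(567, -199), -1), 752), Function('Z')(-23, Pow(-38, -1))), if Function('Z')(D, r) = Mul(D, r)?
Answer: Rational(2315, 874) ≈ 2.6487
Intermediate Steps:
Add(Mul(Pow(Add(567, -199), -1), 752), Function('Z')(-23, Pow(-38, -1))) = Add(Mul(Pow(Add(567, -199), -1), 752), Mul(-23, Pow(-38, -1))) = Add(Mul(Pow(368, -1), 752), Mul(-23, Rational(-1, 38))) = Add(Mul(Rational(1, 368), 752), Rational(23, 38)) = Add(Rational(47, 23), Rational(23, 38)) = Rational(2315, 874)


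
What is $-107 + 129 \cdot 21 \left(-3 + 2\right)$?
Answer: $-2816$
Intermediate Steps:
$-107 + 129 \cdot 21 \left(-3 + 2\right) = -107 + 129 \cdot 21 \left(-1\right) = -107 + 129 \left(-21\right) = -107 - 2709 = -2816$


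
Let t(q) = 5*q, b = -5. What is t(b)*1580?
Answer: -39500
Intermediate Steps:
t(b)*1580 = (5*(-5))*1580 = -25*1580 = -39500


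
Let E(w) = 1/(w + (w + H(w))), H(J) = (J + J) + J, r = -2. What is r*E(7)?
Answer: -2/35 ≈ -0.057143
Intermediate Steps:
H(J) = 3*J (H(J) = 2*J + J = 3*J)
E(w) = 1/(5*w) (E(w) = 1/(w + (w + 3*w)) = 1/(w + 4*w) = 1/(5*w))
r*E(7) = -2/(5*7) = -2*1/35 = -2/35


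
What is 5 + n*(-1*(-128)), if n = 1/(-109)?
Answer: 417/109 ≈ 3.8257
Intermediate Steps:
n = -1/109 ≈ -0.0091743
5 + n*(-1*(-128)) = 5 - (-1)*(-128)/109 = 5 - 1/109*128 = 5 - 128/109 = 417/109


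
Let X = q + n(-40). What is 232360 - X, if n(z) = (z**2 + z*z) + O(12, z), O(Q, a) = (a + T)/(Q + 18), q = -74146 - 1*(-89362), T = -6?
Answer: 3209183/15 ≈ 2.1395e+5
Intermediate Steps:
q = 15216 (q = -74146 + 89362 = 15216)
O(Q, a) = (-6 + a)/(18 + Q) (O(Q, a) = (a - 6)/(Q + 18) = (-6 + a)/(18 + Q))
n(z) = -1/5 + 2*z**2 + z/30 (n(z) = (z**2 + z*z) + (-6 + z)/(18 + 12) = (z**2 + z**2) + (-6 + z)/30 = 2*z**2 + (-6 + z)/30 = 2*z**2 + (-1/5 + z/30) = -1/5 + 2*z**2 + z/30)
X = 276217/15 (X = 15216 + (-1/5 + 2*(-40)**2 + (1/30)*(-40)) = 15216 + (-1/5 + 2*1600 - 4/3) = 15216 + (-1/5 + 3200 - 4/3) = 15216 + 47977/15 = 276217/15 ≈ 18414.)
232360 - X = 232360 - 1*276217/15 = 232360 - 276217/15 = 3209183/15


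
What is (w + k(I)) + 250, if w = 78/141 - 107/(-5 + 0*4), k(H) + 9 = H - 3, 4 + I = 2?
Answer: 60619/235 ≈ 257.95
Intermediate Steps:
I = -2 (I = -4 + 2 = -2)
k(H) = -12 + H (k(H) = -9 + (H - 3) = -9 + (-3 + H) = -12 + H)
w = 5159/235 (w = 78*(1/141) - 107/(-5 + 0) = 26/47 - 107/(-5) = 26/47 - 107*(-⅕) = 26/47 + 107/5 = 5159/235 ≈ 21.953)
(w + k(I)) + 250 = (5159/235 + (-12 - 2)) + 250 = (5159/235 - 14) + 250 = 1869/235 + 250 = 60619/235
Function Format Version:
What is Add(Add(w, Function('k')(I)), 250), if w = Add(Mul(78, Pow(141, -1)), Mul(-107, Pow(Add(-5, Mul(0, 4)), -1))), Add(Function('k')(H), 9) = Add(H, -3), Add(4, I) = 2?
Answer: Rational(60619, 235) ≈ 257.95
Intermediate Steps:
I = -2 (I = Add(-4, 2) = -2)
Function('k')(H) = Add(-12, H) (Function('k')(H) = Add(-9, Add(H, -3)) = Add(-9, Add(-3, H)) = Add(-12, H))
w = Rational(5159, 235) (w = Add(Mul(78, Rational(1, 141)), Mul(-107, Pow(Add(-5, 0), -1))) = Add(Rational(26, 47), Mul(-107, Pow(-5, -1))) = Add(Rational(26, 47), Mul(-107, Rational(-1, 5))) = Add(Rational(26, 47), Rational(107, 5)) = Rational(5159, 235) ≈ 21.953)
Add(Add(w, Function('k')(I)), 250) = Add(Add(Rational(5159, 235), Add(-12, -2)), 250) = Add(Add(Rational(5159, 235), -14), 250) = Add(Rational(1869, 235), 250) = Rational(60619, 235)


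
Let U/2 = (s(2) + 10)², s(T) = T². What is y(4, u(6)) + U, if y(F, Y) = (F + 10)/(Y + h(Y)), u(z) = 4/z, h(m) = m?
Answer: 805/2 ≈ 402.50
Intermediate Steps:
y(F, Y) = (10 + F)/(2*Y) (y(F, Y) = (F + 10)/(Y + Y) = (10 + F)/((2*Y)) = (10 + F)*(1/(2*Y)) = (10 + F)/(2*Y))
U = 392 (U = 2*(2² + 10)² = 2*(4 + 10)² = 2*14² = 2*196 = 392)
y(4, u(6)) + U = (10 + 4)/(2*((4/6))) + 392 = (½)*14/(4*(⅙)) + 392 = (½)*14/(⅔) + 392 = (½)*(3/2)*14 + 392 = 21/2 + 392 = 805/2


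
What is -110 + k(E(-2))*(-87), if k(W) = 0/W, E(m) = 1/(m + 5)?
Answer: -110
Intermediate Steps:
E(m) = 1/(5 + m)
k(W) = 0
-110 + k(E(-2))*(-87) = -110 + 0*(-87) = -110 + 0 = -110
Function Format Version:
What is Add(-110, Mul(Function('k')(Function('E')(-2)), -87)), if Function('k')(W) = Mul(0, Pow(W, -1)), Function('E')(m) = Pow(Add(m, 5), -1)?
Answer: -110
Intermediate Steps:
Function('E')(m) = Pow(Add(5, m), -1)
Function('k')(W) = 0
Add(-110, Mul(Function('k')(Function('E')(-2)), -87)) = Add(-110, Mul(0, -87)) = Add(-110, 0) = -110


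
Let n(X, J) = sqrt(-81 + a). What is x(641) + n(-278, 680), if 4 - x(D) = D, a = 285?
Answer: -637 + 2*sqrt(51) ≈ -622.72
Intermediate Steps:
x(D) = 4 - D
n(X, J) = 2*sqrt(51) (n(X, J) = sqrt(-81 + 285) = sqrt(204) = 2*sqrt(51))
x(641) + n(-278, 680) = (4 - 1*641) + 2*sqrt(51) = (4 - 641) + 2*sqrt(51) = -637 + 2*sqrt(51)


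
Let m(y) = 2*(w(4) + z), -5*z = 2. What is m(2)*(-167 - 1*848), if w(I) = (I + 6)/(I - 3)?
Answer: -19488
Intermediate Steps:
z = -2/5 (z = -1/5*2 = -2/5 ≈ -0.40000)
w(I) = (6 + I)/(-3 + I)
m(y) = 96/5 (m(y) = 2*((6 + 4)/(-3 + 4) - 2/5) = 2*(10/1 - 2/5) = 2*(1*10 - 2/5) = 2*(10 - 2/5) = 2*(48/5) = 96/5)
m(2)*(-167 - 1*848) = 96*(-167 - 1*848)/5 = 96*(-167 - 848)/5 = (96/5)*(-1015) = -19488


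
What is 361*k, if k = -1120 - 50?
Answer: -422370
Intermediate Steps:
k = -1170
361*k = 361*(-1170) = -422370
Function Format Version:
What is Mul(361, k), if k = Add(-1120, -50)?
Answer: -422370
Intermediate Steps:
k = -1170
Mul(361, k) = Mul(361, -1170) = -422370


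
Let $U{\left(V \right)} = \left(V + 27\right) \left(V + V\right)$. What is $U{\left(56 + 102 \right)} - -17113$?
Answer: $75573$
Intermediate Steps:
$U{\left(V \right)} = 2 V \left(27 + V\right)$ ($U{\left(V \right)} = \left(27 + V\right) 2 V = 2 V \left(27 + V\right)$)
$U{\left(56 + 102 \right)} - -17113 = 2 \left(56 + 102\right) \left(27 + \left(56 + 102\right)\right) - -17113 = 2 \cdot 158 \left(27 + 158\right) + 17113 = 2 \cdot 158 \cdot 185 + 17113 = 58460 + 17113 = 75573$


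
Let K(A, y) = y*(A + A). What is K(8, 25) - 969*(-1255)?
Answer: 1216495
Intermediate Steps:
K(A, y) = 2*A*y (K(A, y) = y*(2*A) = 2*A*y)
K(8, 25) - 969*(-1255) = 2*8*25 - 969*(-1255) = 400 + 1216095 = 1216495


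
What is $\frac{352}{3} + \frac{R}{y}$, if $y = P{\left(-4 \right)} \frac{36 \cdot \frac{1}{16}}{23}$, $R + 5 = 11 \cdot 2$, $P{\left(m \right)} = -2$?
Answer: $\frac{274}{9} \approx 30.444$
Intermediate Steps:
$R = 17$ ($R = -5 + 11 \cdot 2 = -5 + 22 = 17$)
$y = - \frac{9}{46}$ ($y = - 2 \frac{36 \cdot \frac{1}{16}}{23} = - 2 \cdot 36 \cdot \frac{1}{16} \cdot \frac{1}{23} = - 2 \cdot \frac{9}{4} \cdot \frac{1}{23} = \left(-2\right) \frac{9}{92} = - \frac{9}{46} \approx -0.19565$)
$\frac{352}{3} + \frac{R}{y} = \frac{352}{3} + \frac{17}{- \frac{9}{46}} = 352 \cdot \frac{1}{3} + 17 \left(- \frac{46}{9}\right) = \frac{352}{3} - \frac{782}{9} = \frac{274}{9}$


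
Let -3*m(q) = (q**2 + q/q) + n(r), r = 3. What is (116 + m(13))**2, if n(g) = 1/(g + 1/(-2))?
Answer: 87616/25 ≈ 3504.6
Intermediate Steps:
n(g) = 1/(-1/2 + g) (n(g) = 1/(g - 1/2) = 1/(-1/2 + g))
m(q) = -7/15 - q**2/3 (m(q) = -((q**2 + q/q) + 2/(-1 + 2*3))/3 = -((q**2 + 1) + 2/(-1 + 6))/3 = -((1 + q**2) + 2/5)/3 = -(7/5 + q**2)/3 = -7/15 - q**2/3)
(116 + m(13))**2 = (116 + (-7/15 - 1/3*13**2))**2 = (116 + (-7/15 - 1/3*169))**2 = (116 + (-7/15 - 169/3))**2 = (116 - 284/5)**2 = (296/5)**2 = 87616/25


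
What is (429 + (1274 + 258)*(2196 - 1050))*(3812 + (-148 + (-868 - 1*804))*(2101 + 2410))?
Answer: -14410930075008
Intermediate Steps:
(429 + (1274 + 258)*(2196 - 1050))*(3812 + (-148 + (-868 - 1*804))*(2101 + 2410)) = (429 + 1532*1146)*(3812 + (-148 + (-868 - 804))*4511) = (429 + 1755672)*(3812 + (-148 - 1672)*4511) = 1756101*(3812 - 1820*4511) = 1756101*(3812 - 8210020) = 1756101*(-8206208) = -14410930075008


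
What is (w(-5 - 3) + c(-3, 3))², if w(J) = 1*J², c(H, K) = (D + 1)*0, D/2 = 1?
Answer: 4096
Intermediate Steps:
D = 2 (D = 2*1 = 2)
c(H, K) = 0 (c(H, K) = (2 + 1)*0 = 3*0 = 0)
w(J) = J²
(w(-5 - 3) + c(-3, 3))² = ((-5 - 3)² + 0)² = ((-8)² + 0)² = (64 + 0)² = 64² = 4096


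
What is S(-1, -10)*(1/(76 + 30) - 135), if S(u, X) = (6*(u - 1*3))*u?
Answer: -171708/53 ≈ -3239.8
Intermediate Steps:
S(u, X) = u*(-18 + 6*u) (S(u, X) = (6*(u - 3))*u = (6*(-3 + u))*u = (-18 + 6*u)*u = u*(-18 + 6*u))
S(-1, -10)*(1/(76 + 30) - 135) = (6*(-1)*(-3 - 1))*(1/(76 + 30) - 135) = (6*(-1)*(-4))*(1/106 - 135) = 24*(1/106 - 135) = 24*(-14309/106) = -171708/53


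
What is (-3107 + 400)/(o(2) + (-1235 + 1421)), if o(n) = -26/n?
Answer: -2707/173 ≈ -15.647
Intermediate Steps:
(-3107 + 400)/(o(2) + (-1235 + 1421)) = (-3107 + 400)/(-26/2 + (-1235 + 1421)) = -2707/(-26*½ + 186) = -2707/(-13 + 186) = -2707/173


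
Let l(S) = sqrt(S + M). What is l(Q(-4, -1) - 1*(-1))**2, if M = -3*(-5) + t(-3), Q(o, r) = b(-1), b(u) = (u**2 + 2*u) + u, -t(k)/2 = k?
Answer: 20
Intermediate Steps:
t(k) = -2*k
b(u) = u**2 + 3*u
Q(o, r) = -2 (Q(o, r) = -(3 - 1) = -1*2 = -2)
M = 21 (M = -3*(-5) - 2*(-3) = 15 + 6 = 21)
l(S) = sqrt(21 + S) (l(S) = sqrt(S + 21) = sqrt(21 + S))
l(Q(-4, -1) - 1*(-1))**2 = (sqrt(21 + (-2 - 1*(-1))))**2 = (sqrt(21 + (-2 + 1)))**2 = (sqrt(21 - 1))**2 = (sqrt(20))**2 = (2*sqrt(5))**2 = 20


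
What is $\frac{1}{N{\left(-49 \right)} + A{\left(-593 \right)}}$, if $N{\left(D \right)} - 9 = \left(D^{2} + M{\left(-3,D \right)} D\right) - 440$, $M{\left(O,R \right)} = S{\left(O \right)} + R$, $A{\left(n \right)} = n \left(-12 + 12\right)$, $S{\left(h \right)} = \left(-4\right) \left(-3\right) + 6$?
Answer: $\frac{1}{3489} \approx 0.00028661$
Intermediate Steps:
$S{\left(h \right)} = 18$ ($S{\left(h \right)} = 12 + 6 = 18$)
$A{\left(n \right)} = 0$ ($A{\left(n \right)} = n 0 = 0$)
$M{\left(O,R \right)} = 18 + R$
$N{\left(D \right)} = -431 + D^{2} + D \left(18 + D\right)$ ($N{\left(D \right)} = 9 - \left(440 - D^{2} - \left(18 + D\right) D\right) = 9 - \left(440 - D^{2} - D \left(18 + D\right)\right) = 9 + \left(-440 + D^{2} + D \left(18 + D\right)\right) = -431 + D^{2} + D \left(18 + D\right)$)
$\frac{1}{N{\left(-49 \right)} + A{\left(-593 \right)}} = \frac{1}{\left(-431 + \left(-49\right)^{2} - 49 \left(18 - 49\right)\right) + 0} = \frac{1}{\left(-431 + 2401 - -1519\right) + 0} = \frac{1}{\left(-431 + 2401 + 1519\right) + 0} = \frac{1}{3489 + 0} = \frac{1}{3489}$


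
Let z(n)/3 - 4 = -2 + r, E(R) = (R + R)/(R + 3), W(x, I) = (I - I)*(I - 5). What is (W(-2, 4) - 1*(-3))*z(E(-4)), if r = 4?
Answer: 54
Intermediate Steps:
W(x, I) = 0 (W(x, I) = 0*(-5 + I) = 0)
E(R) = 2*R/(3 + R) (E(R) = (2*R)/(3 + R) = 2*R/(3 + R))
z(n) = 18 (z(n) = 12 + 3*(-2 + 4) = 12 + 3*2 = 12 + 6 = 18)
(W(-2, 4) - 1*(-3))*z(E(-4)) = (0 - 1*(-3))*18 = (0 + 3)*18 = 3*18 = 54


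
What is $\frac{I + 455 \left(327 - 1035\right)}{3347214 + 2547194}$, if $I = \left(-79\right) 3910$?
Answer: $- \frac{315515}{2947204} \approx -0.10706$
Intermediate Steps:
$I = -308890$
$\frac{I + 455 \left(327 - 1035\right)}{3347214 + 2547194} = \frac{-308890 + 455 \left(327 - 1035\right)}{3347214 + 2547194} = \frac{-308890 + 455 \left(-708\right)}{5894408} = \left(-308890 - 322140\right) \frac{1}{5894408} = \left(-631030\right) \frac{1}{5894408} = - \frac{315515}{2947204}$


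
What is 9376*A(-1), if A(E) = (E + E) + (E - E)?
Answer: -18752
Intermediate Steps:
A(E) = 2*E (A(E) = 2*E + 0 = 2*E)
9376*A(-1) = 9376*(2*(-1)) = 9376*(-2) = -18752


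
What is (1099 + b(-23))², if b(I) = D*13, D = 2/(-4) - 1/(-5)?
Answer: 119924401/100 ≈ 1.1992e+6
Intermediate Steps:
D = -3/10 (D = 2*(-¼) - 1*(-⅕) = -½ + ⅕ = -3/10 ≈ -0.30000)
b(I) = -39/10 (b(I) = -3/10*13 = -39/10)
(1099 + b(-23))² = (1099 - 39/10)² = (10951/10)² = 119924401/100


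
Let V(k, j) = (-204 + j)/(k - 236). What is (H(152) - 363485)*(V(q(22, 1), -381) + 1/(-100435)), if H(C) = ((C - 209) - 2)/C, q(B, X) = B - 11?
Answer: -1442737479027/1526612 ≈ -9.4506e+5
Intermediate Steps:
q(B, X) = -11 + B
H(C) = (-211 + C)/C (H(C) = ((-209 + C) - 2)/C = (-211 + C)/C)
V(k, j) = (-204 + j)/(-236 + k)
(H(152) - 363485)*(V(q(22, 1), -381) + 1/(-100435)) = ((-211 + 152)/152 - 363485)*((-204 - 381)/(-236 + (-11 + 22)) + 1/(-100435)) = ((1/152)*(-59) - 363485)*(-585/(-236 + 11) - 1/100435) = (-59/152 - 363485)*(-585/(-225) - 1/100435) = -55249779*(-1/225*(-585) - 1/100435)/152 = -55249779*(13/5 - 1/100435)/152 = -55249779/152*52226/20087 = -1442737479027/1526612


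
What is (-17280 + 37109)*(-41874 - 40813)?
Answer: -1639600523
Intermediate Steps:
(-17280 + 37109)*(-41874 - 40813) = 19829*(-82687) = -1639600523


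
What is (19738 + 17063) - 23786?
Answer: 13015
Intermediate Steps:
(19738 + 17063) - 23786 = 36801 - 23786 = 13015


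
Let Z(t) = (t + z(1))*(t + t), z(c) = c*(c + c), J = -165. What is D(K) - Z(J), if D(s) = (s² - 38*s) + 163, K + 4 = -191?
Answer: -8192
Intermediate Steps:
K = -195 (K = -4 - 191 = -195)
z(c) = 2*c² (z(c) = c*(2*c) = 2*c²)
Z(t) = 2*t*(2 + t) (Z(t) = (t + 2*1²)*(t + t) = (t + 2*1)*(2*t) = (t + 2)*(2*t) = (2 + t)*(2*t) = 2*t*(2 + t))
D(s) = 163 + s² - 38*s
D(K) - Z(J) = (163 + (-195)² - 38*(-195)) - 2*(-165)*(2 - 165) = (163 + 38025 + 7410) - 2*(-165)*(-163) = 45598 - 1*53790 = 45598 - 53790 = -8192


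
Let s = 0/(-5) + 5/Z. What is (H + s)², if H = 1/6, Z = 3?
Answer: 121/36 ≈ 3.3611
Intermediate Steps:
s = 5/3 (s = 0/(-5) + 5/3 = 0*(-⅕) + 5*(⅓) = 0 + 5/3 = 5/3 ≈ 1.6667)
H = ⅙ ≈ 0.16667
(H + s)² = (⅙ + 5/3)² = (11/6)² = 121/36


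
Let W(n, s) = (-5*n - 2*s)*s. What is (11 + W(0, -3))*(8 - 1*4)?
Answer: -28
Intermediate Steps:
W(n, s) = s*(-5*n - 2*s)
(11 + W(0, -3))*(8 - 1*4) = (11 - 1*(-3)*(2*(-3) + 5*0))*(8 - 1*4) = (11 - 1*(-3)*(-6 + 0))*(8 - 4) = (11 - 1*(-3)*(-6))*4 = (11 - 18)*4 = -7*4 = -28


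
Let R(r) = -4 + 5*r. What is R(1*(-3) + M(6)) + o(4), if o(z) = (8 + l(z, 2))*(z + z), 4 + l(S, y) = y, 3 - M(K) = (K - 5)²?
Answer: 39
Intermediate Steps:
M(K) = 3 - (-5 + K)² (M(K) = 3 - (K - 5)² = 3 - (-5 + K)²)
l(S, y) = -4 + y
o(z) = 12*z (o(z) = (8 + (-4 + 2))*(z + z) = (8 - 2)*(2*z) = 6*(2*z) = 12*z)
R(1*(-3) + M(6)) + o(4) = (-4 + 5*(1*(-3) + (3 - (-5 + 6)²))) + 12*4 = (-4 + 5*(-3 + (3 - 1*1²))) + 48 = (-4 + 5*(-3 + (3 - 1*1))) + 48 = (-4 + 5*(-3 + (3 - 1))) + 48 = (-4 + 5*(-3 + 2)) + 48 = (-4 + 5*(-1)) + 48 = (-4 - 5) + 48 = -9 + 48 = 39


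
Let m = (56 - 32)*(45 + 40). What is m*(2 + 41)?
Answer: 87720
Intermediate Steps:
m = 2040 (m = 24*85 = 2040)
m*(2 + 41) = 2040*(2 + 41) = 2040*43 = 87720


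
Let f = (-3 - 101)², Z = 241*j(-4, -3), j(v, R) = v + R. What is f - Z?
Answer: 12503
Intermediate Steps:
j(v, R) = R + v
Z = -1687 (Z = 241*(-3 - 4) = 241*(-7) = -1687)
f = 10816 (f = (-104)² = 10816)
f - Z = 10816 - 1*(-1687) = 10816 + 1687 = 12503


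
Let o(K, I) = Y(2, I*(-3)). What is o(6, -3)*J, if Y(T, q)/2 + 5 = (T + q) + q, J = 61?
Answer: 1830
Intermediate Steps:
Y(T, q) = -10 + 2*T + 4*q (Y(T, q) = -10 + 2*((T + q) + q) = -10 + 2*(T + 2*q) = -10 + (2*T + 4*q) = -10 + 2*T + 4*q)
o(K, I) = -6 - 12*I (o(K, I) = -10 + 2*2 + 4*(I*(-3)) = -10 + 4 + 4*(-3*I) = -10 + 4 - 12*I = -6 - 12*I)
o(6, -3)*J = (-6 - 12*(-3))*61 = (-6 + 36)*61 = 30*61 = 1830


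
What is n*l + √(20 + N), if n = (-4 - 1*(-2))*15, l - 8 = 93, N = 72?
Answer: -3030 + 2*√23 ≈ -3020.4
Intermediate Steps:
l = 101 (l = 8 + 93 = 101)
n = -30 (n = (-4 + 2)*15 = -2*15 = -30)
n*l + √(20 + N) = -30*101 + √(20 + 72) = -3030 + √92 = -3030 + 2*√23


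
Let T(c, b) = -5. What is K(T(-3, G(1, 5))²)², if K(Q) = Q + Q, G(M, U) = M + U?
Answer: 2500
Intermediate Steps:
K(Q) = 2*Q
K(T(-3, G(1, 5))²)² = (2*(-5)²)² = (2*25)² = 50² = 2500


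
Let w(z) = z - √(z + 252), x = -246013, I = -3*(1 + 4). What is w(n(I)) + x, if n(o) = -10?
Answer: -246023 - 11*√2 ≈ -2.4604e+5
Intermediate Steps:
I = -15 (I = -3*5 = -15)
w(z) = z - √(252 + z)
w(n(I)) + x = (-10 - √(252 - 10)) - 246013 = (-10 - √242) - 246013 = (-10 - 11*√2) - 246013 = -246023 - 11*√2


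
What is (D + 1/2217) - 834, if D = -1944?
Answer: -6158825/2217 ≈ -2778.0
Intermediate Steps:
(D + 1/2217) - 834 = (-1944 + 1/2217) - 834 = -4309847/2217 - 834 = -6158825/2217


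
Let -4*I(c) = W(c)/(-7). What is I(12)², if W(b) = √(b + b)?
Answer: 3/98 ≈ 0.030612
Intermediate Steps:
W(b) = √2*√b (W(b) = √(2*b) = √2*√b)
I(c) = √2*√c/28 (I(c) = -√2*√c/(4*(-7)) = -√2*√c*(-1)/(4*7) = -(-1)*√2*√c/28 = √2*√c/28)
I(12)² = (√2*√12/28)² = (√2*(2*√3)/28)² = (√6/14)² = 3/98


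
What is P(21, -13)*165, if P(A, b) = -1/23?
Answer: -165/23 ≈ -7.1739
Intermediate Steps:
P(A, b) = -1/23 (P(A, b) = -1*1/23 = -1/23)
P(21, -13)*165 = -1/23*165 = -165/23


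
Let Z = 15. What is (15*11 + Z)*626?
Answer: 112680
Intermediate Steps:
(15*11 + Z)*626 = (15*11 + 15)*626 = (165 + 15)*626 = 180*626 = 112680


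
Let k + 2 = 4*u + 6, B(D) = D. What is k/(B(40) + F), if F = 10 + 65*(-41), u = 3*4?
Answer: -52/2615 ≈ -0.019885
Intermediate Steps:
u = 12
F = -2655 (F = 10 - 2665 = -2655)
k = 52 (k = -2 + (4*12 + 6) = -2 + (48 + 6) = -2 + 54 = 52)
k/(B(40) + F) = 52/(40 - 2655) = 52/(-2615) = -1/2615*52 = -52/2615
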